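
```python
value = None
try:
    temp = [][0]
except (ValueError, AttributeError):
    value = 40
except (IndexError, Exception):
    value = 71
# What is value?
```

Step-by-step execution trace:
1. `temp = [][0]` raises IndexError.
2. `except (ValueError, AttributeError)` does not match IndexError; skipped.
3. `except (IndexError, Exception)` matches (IndexError is in the tuple) → value = 71.
Result: 71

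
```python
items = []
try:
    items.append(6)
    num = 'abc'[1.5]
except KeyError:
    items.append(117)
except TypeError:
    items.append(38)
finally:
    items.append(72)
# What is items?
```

Step-by-step execution trace:
1. try: `items.append(6)` → items = [6].
2. `num = 'abc'[1.5]` raises TypeError.
3. `except KeyError` does not match TypeError; skipped.
4. `except TypeError` matches → `items.append(38)` → items = [6, 38].
5. finally always runs: `items.append(72)` → items = [6, 38, 72].
Result: [6, 38, 72]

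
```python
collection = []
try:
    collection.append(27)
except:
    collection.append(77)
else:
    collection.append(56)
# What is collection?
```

Step-by-step execution trace:
1. try: `collection.append(27)` → collection = [27]. No exception raised.
2. `except` is skipped.
3. `else` runs (try completed without exception): `collection.append(56)` → collection = [27, 56].
Result: [27, 56]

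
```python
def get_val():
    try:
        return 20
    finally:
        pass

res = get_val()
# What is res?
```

Step-by-step execution trace:
1. `get_val()` enters try: `return 20` sets pending return value 20.
2. Before returning, `finally: pass` runs (no effect).
3. get_val() returns 20 → res = 20.
Result: 20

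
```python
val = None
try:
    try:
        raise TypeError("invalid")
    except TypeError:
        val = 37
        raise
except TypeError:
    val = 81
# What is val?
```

Step-by-step execution trace:
1. Inner try: `raise TypeError("invalid")` raises TypeError.
2. Inner `except TypeError` matches → val = 37.
3. bare `raise` re-raises the same TypeError.
4. Outer `except TypeError` matches → val = 81.
Result: 81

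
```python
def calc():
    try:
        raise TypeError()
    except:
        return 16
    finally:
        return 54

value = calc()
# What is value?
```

Step-by-step execution trace:
1. `calc()` enters try: `raise TypeError()` raises TypeError.
2. bare `except` matches → `return 16` sets pending return value 16.
3. Before returning, `finally: return 54` runs and overrides the pending return.
4. calc() returns 54 → value = 54.
Result: 54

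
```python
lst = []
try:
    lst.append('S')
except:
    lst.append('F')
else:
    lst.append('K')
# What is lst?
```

Step-by-step execution trace:
1. try: `lst.append('S')` → lst = ['S']. No exception raised.
2. `except` is skipped.
3. `else` runs (try completed without exception): `lst.append('K')` → lst = ['S', 'K'].
Result: ['S', 'K']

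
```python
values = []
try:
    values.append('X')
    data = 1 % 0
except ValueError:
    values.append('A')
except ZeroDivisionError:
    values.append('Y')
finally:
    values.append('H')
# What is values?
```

Step-by-step execution trace:
1. try: `values.append('X')` → values = ['X'].
2. `data = 1 % 0` raises ZeroDivisionError.
3. `except ValueError` does not match ZeroDivisionError; skipped.
4. `except ZeroDivisionError` matches → `values.append('Y')` → values = ['X', 'Y'].
5. finally always runs: `values.append('H')` → values = ['X', 'Y', 'H'].
Result: ['X', 'Y', 'H']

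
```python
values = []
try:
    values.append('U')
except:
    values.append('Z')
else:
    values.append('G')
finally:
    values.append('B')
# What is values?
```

Step-by-step execution trace:
1. try: `values.append('U')` → values = ['U']. No exception raised.
2. `except` is skipped.
3. `else` runs: `values.append('G')` → values = ['U', 'G'].
4. `finally` always runs: `values.append('B')` → values = ['U', 'G', 'B'].
Result: ['U', 'G', 'B']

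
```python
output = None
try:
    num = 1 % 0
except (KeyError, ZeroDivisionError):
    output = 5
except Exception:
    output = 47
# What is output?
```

Step-by-step execution trace:
1. `num = 1 % 0` raises ZeroDivisionError.
2. `except (KeyError, ZeroDivisionError)` matches (ZeroDivisionError is in the tuple) → output = 5.
3. `except Exception` is not reached.
Result: 5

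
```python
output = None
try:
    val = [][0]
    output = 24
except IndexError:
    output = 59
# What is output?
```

Step-by-step execution trace:
1. `val = [][0]` raises IndexError.
2. `output = 24` is not reached.
3. `except IndexError` matches → output = 59.
Result: 59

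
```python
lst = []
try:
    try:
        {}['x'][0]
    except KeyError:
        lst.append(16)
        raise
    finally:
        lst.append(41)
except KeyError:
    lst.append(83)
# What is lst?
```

Step-by-step execution trace:
1. Inner try: `{}['x'][0]` raises KeyError.
2. Inner `except KeyError` matches → `lst.append(16)` → lst = [16].
3. bare `raise` re-raises KeyError.
4. Inner `finally` runs during unwinding: `lst.append(41)` → lst = [16, 41].
5. Outer `except KeyError` matches → `lst.append(83)` → lst = [16, 41, 83].
Result: [16, 41, 83]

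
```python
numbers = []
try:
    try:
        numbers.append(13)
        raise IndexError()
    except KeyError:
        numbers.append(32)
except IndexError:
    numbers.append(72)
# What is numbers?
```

Step-by-step execution trace:
1. Inner try: `numbers.append(13)` → numbers = [13].
2. `raise IndexError()` raises IndexError.
3. Inner `except KeyError` does not match IndexError; exception propagates to outer try.
4. Outer `except IndexError` matches → `numbers.append(72)` → numbers = [13, 72].
Result: [13, 72]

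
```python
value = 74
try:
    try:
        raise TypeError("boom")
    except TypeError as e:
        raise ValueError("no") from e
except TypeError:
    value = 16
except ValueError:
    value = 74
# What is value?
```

Step-by-step execution trace:
1. Inner try raises TypeError; inner `except TypeError as e` catches it.
2. `raise ValueError(...) from e` raises ValueError (TypeError is attached as __cause__, but only ValueError is active).
3. Outer `except TypeError` does not match ValueError; skipped.
4. Outer `except ValueError` matches → value = 74.
Result: 74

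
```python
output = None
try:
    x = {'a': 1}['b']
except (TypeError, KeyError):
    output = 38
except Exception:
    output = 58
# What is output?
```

Step-by-step execution trace:
1. `x = {'a': 1}['b']` raises KeyError.
2. `except (TypeError, KeyError)` matches (KeyError is in the tuple) → output = 38.
3. `except Exception` is not reached.
Result: 38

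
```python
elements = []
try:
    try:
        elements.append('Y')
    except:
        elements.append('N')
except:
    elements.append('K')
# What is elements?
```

Step-by-step execution trace:
1. Inner try: `elements.append('Y')` → elements = ['Y']. No exception raised.
2. Inner `except` is skipped.
3. Inner try completes normally; outer `except` is skipped.
Result: ['Y']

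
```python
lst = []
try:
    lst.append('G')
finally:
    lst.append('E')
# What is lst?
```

Step-by-step execution trace:
1. try: `lst.append('G')` → lst = ['G'].
2. The try body completes without raising.
3. finally always runs: `lst.append('E')` → lst = ['G', 'E'].
Result: ['G', 'E']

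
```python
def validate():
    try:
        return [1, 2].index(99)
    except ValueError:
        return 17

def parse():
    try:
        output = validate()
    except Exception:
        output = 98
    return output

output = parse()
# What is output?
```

Step-by-step execution trace:
1. `parse()` calls `validate()`.
2. In validate: `[1, 2].index(99)` raises ValueError; `except ValueError` catches it → returns 17.
3. In parse: `output = validate()` → output = 17. No exception reaches parse.
4. `except Exception` is skipped; parse returns 17.
5. output = 17.
Result: 17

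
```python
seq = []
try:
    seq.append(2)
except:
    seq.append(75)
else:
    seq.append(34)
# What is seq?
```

Step-by-step execution trace:
1. try: `seq.append(2)` → seq = [2]. No exception raised.
2. `except` is skipped.
3. `else` runs (try completed without exception): `seq.append(34)` → seq = [2, 34].
Result: [2, 34]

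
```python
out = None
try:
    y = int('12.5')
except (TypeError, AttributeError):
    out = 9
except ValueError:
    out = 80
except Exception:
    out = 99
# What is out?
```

Step-by-step execution trace:
1. `y = int('12.5')` raises ValueError.
2. `except (TypeError, AttributeError)` does not match ValueError; skipped.
3. `except ValueError` matches (exact type match) → out = 80.
4. `except Exception` is not reached.
Result: 80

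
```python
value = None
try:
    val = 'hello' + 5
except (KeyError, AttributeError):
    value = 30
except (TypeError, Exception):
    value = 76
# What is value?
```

Step-by-step execution trace:
1. `val = 'hello' + 5` raises TypeError.
2. `except (KeyError, AttributeError)` does not match TypeError; skipped.
3. `except (TypeError, Exception)` matches (TypeError is in the tuple) → value = 76.
Result: 76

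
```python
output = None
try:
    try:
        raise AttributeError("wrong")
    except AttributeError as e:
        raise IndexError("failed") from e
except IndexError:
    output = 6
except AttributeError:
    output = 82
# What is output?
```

Step-by-step execution trace:
1. Inner try raises AttributeError; inner `except AttributeError as e` catches it.
2. `raise IndexError(...) from e` raises IndexError (AttributeError is attached as __cause__, but only IndexError is active).
3. Outer `except IndexError` matches → output = 6.
4. `except AttributeError` is not reached.
Result: 6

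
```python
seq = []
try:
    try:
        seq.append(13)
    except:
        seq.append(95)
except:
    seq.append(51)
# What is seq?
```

Step-by-step execution trace:
1. Inner try: `seq.append(13)` → seq = [13]. No exception raised.
2. Inner `except` is skipped.
3. Inner try completes normally; outer `except` is skipped.
Result: [13]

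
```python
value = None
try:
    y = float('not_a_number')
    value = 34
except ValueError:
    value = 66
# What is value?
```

Step-by-step execution trace:
1. `y = float('not_a_number')` raises ValueError.
2. `value = 34` is not reached.
3. `except ValueError` matches → value = 66.
Result: 66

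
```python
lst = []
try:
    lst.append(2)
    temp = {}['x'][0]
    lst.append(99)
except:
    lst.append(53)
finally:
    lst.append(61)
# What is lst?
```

Step-by-step execution trace:
1. try: `lst.append(2)` → lst = [2].
2. `temp = {}['x'][0]` raises KeyError; `lst.append(99)` is not reached.
3. bare `except` matches → `lst.append(53)` → lst = [2, 53].
4. finally always runs: `lst.append(61)` → lst = [2, 53, 61].
Result: [2, 53, 61]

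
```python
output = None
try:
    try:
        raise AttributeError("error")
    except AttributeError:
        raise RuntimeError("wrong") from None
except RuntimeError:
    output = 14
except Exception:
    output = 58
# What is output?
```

Step-by-step execution trace:
1. Inner try raises AttributeError; inner `except AttributeError` catches it.
2. `raise RuntimeError(...) from None` raises RuntimeError (from None suppresses __context__, but the active exception is still RuntimeError).
3. Outer `except RuntimeError` matches → output = 14.
4. `except Exception` is not reached.
Result: 14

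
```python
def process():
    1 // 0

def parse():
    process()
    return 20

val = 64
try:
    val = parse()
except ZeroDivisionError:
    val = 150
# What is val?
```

Step-by-step execution trace:
1. val starts at 64.
2. try: `parse()` calls `process()`.
3. `process()` evaluates `1 // 0`, which raises ZeroDivisionError; it propagates through parse (uncaught).
4. `return 20` in parse is not reached; the assignment to val does not complete.
5. `except ZeroDivisionError` matches → val = 150.
Result: 150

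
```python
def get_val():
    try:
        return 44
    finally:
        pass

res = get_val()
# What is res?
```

Step-by-step execution trace:
1. `get_val()` enters try: `return 44` sets pending return value 44.
2. Before returning, `finally: pass` runs (no effect).
3. get_val() returns 44 → res = 44.
Result: 44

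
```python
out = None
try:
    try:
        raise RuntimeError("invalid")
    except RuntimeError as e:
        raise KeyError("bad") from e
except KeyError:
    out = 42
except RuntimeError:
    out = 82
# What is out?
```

Step-by-step execution trace:
1. Inner try raises RuntimeError; inner `except RuntimeError as e` catches it.
2. `raise KeyError(...) from e` raises KeyError (RuntimeError is attached as __cause__, but only KeyError is active).
3. Outer `except KeyError` matches → out = 42.
4. `except RuntimeError` is not reached.
Result: 42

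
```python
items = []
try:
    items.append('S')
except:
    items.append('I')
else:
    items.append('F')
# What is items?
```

Step-by-step execution trace:
1. try: `items.append('S')` → items = ['S']. No exception raised.
2. `except` is skipped.
3. `else` runs (try completed without exception): `items.append('F')` → items = ['S', 'F'].
Result: ['S', 'F']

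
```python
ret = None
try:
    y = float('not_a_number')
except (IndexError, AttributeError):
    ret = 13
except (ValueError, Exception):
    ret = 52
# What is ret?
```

Step-by-step execution trace:
1. `y = float('not_a_number')` raises ValueError.
2. `except (IndexError, AttributeError)` does not match ValueError; skipped.
3. `except (ValueError, Exception)` matches (ValueError is in the tuple) → ret = 52.
Result: 52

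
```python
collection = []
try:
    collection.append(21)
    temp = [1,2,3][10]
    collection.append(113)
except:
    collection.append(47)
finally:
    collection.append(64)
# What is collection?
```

Step-by-step execution trace:
1. try: `collection.append(21)` → collection = [21].
2. `temp = [1,2,3][10]` raises IndexError; `collection.append(113)` is not reached.
3. bare `except` matches → `collection.append(47)` → collection = [21, 47].
4. finally always runs: `collection.append(64)` → collection = [21, 47, 64].
Result: [21, 47, 64]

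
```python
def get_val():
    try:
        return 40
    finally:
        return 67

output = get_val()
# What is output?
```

Step-by-step execution trace:
1. `get_val()` enters try: `return 40` sets pending return value 40.
2. Before returning, `finally: return 67` runs and overrides the pending return.
3. get_val() returns 67 → output = 67.
Result: 67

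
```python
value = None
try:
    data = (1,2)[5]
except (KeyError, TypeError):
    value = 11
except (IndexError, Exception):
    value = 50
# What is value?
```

Step-by-step execution trace:
1. `data = (1,2)[5]` raises IndexError.
2. `except (KeyError, TypeError)` does not match IndexError; skipped.
3. `except (IndexError, Exception)` matches (IndexError is in the tuple) → value = 50.
Result: 50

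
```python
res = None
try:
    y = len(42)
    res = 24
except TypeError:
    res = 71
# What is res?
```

Step-by-step execution trace:
1. `y = len(42)` raises TypeError.
2. `res = 24` is not reached.
3. `except TypeError` matches → res = 71.
Result: 71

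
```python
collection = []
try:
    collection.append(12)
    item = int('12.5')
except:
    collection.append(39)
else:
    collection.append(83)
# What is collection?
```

Step-by-step execution trace:
1. try: `collection.append(12)` → collection = [12].
2. `item = int('12.5')` raises ValueError.
3. bare `except` matches → `collection.append(39)` → collection = [12, 39].
4. `else` is skipped (an exception was raised).
Result: [12, 39]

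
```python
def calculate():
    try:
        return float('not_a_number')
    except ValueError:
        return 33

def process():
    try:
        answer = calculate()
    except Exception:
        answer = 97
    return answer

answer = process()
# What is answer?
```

Step-by-step execution trace:
1. `process()` calls `calculate()`.
2. In calculate: `float('not_a_number')` raises ValueError; `except ValueError` catches it → returns 33.
3. In process: `answer = calculate()` → answer = 33. No exception reaches process.
4. `except Exception` is skipped; process returns 33.
5. answer = 33.
Result: 33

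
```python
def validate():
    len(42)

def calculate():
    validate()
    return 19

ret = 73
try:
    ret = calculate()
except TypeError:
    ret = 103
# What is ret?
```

Step-by-step execution trace:
1. ret starts at 73.
2. try: `calculate()` calls `validate()`.
3. `validate()` evaluates `len(42)`, which raises TypeError; it propagates through calculate (uncaught).
4. `return 19` in calculate is not reached; the assignment to ret does not complete.
5. `except TypeError` matches → ret = 103.
Result: 103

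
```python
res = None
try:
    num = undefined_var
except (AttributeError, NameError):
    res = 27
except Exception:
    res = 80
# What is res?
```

Step-by-step execution trace:
1. `num = undefined_var` raises NameError.
2. `except (AttributeError, NameError)` matches (NameError is in the tuple) → res = 27.
3. `except Exception` is not reached.
Result: 27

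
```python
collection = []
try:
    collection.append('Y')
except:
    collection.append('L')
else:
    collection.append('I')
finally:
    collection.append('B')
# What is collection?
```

Step-by-step execution trace:
1. try: `collection.append('Y')` → collection = ['Y']. No exception raised.
2. `except` is skipped.
3. `else` runs: `collection.append('I')` → collection = ['Y', 'I'].
4. `finally` always runs: `collection.append('B')` → collection = ['Y', 'I', 'B'].
Result: ['Y', 'I', 'B']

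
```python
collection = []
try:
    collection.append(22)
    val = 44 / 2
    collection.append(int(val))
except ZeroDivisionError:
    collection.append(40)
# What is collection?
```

Step-by-step execution trace:
1. try: `collection.append(22)` → collection = [22].
2. `val = 44 / 2` → val = 22.0. No exception raised.
3. `collection.append(int(val))` → collection = [22, 22].
4. `except ZeroDivisionError` is skipped (no exception was raised).
Result: [22, 22]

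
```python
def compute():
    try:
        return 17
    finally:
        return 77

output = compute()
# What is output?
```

Step-by-step execution trace:
1. `compute()` enters try: `return 17` sets pending return value 17.
2. Before returning, `finally: return 77` runs and overrides the pending return.
3. compute() returns 77 → output = 77.
Result: 77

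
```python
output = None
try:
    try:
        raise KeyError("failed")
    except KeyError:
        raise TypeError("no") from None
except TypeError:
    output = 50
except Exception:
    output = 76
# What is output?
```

Step-by-step execution trace:
1. Inner try raises KeyError; inner `except KeyError` catches it.
2. `raise TypeError(...) from None` raises TypeError (from None suppresses __context__, but the active exception is still TypeError).
3. Outer `except TypeError` matches → output = 50.
4. `except Exception` is not reached.
Result: 50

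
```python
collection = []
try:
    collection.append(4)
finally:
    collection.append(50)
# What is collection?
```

Step-by-step execution trace:
1. try: `collection.append(4)` → collection = [4].
2. The try body completes without raising.
3. finally always runs: `collection.append(50)` → collection = [4, 50].
Result: [4, 50]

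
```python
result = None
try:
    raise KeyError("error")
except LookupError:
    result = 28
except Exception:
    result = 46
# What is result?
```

Step-by-step execution trace:
1. `raise KeyError(...)` raises KeyError.
2. `except LookupError` matches (KeyError is a subclass of LookupError) → result = 28.
3. `except Exception` is not reached.
Result: 28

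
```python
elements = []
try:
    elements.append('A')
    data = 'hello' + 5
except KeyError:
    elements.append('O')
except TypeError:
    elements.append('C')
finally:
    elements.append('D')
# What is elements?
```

Step-by-step execution trace:
1. try: `elements.append('A')` → elements = ['A'].
2. `data = 'hello' + 5` raises TypeError.
3. `except KeyError` does not match TypeError; skipped.
4. `except TypeError` matches → `elements.append('C')` → elements = ['A', 'C'].
5. finally always runs: `elements.append('D')` → elements = ['A', 'C', 'D'].
Result: ['A', 'C', 'D']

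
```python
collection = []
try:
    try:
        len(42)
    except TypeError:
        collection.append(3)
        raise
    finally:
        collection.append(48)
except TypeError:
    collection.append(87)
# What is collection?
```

Step-by-step execution trace:
1. Inner try: `len(42)` raises TypeError.
2. Inner `except TypeError` matches → `collection.append(3)` → collection = [3].
3. bare `raise` re-raises TypeError.
4. Inner `finally` runs during unwinding: `collection.append(48)` → collection = [3, 48].
5. Outer `except TypeError` matches → `collection.append(87)` → collection = [3, 48, 87].
Result: [3, 48, 87]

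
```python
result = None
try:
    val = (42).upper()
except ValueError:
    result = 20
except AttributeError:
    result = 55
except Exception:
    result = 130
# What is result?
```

Step-by-step execution trace:
1. `val = (42).upper()` raises AttributeError.
2. `except ValueError` does not match AttributeError; skipped.
3. `except AttributeError` matches → result = 55.
4. Remaining except clauses are skipped.
Result: 55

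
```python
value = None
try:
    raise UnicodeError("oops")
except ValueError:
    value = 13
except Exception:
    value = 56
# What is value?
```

Step-by-step execution trace:
1. `raise UnicodeError(...)` raises UnicodeError.
2. `except ValueError` matches (UnicodeError is a subclass of ValueError) → value = 13.
3. `except Exception` is not reached.
Result: 13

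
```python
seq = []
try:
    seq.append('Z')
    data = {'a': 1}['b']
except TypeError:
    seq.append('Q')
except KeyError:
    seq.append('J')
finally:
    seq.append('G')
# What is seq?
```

Step-by-step execution trace:
1. try: `seq.append('Z')` → seq = ['Z'].
2. `data = {'a': 1}['b']` raises KeyError.
3. `except TypeError` does not match KeyError; skipped.
4. `except KeyError` matches → `seq.append('J')` → seq = ['Z', 'J'].
5. finally always runs: `seq.append('G')` → seq = ['Z', 'J', 'G'].
Result: ['Z', 'J', 'G']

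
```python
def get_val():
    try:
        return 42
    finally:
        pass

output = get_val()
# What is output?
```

Step-by-step execution trace:
1. `get_val()` enters try: `return 42` sets pending return value 42.
2. Before returning, `finally: pass` runs (no effect).
3. get_val() returns 42 → output = 42.
Result: 42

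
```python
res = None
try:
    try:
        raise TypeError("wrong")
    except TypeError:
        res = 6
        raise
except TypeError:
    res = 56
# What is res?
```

Step-by-step execution trace:
1. Inner try: `raise TypeError("wrong")` raises TypeError.
2. Inner `except TypeError` matches → res = 6.
3. bare `raise` re-raises the same TypeError.
4. Outer `except TypeError` matches → res = 56.
Result: 56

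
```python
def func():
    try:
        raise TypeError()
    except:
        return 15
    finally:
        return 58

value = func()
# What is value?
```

Step-by-step execution trace:
1. `func()` enters try: `raise TypeError()` raises TypeError.
2. bare `except` matches → `return 15` sets pending return value 15.
3. Before returning, `finally: return 58` runs and overrides the pending return.
4. func() returns 58 → value = 58.
Result: 58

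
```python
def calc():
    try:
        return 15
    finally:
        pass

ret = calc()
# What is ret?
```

Step-by-step execution trace:
1. `calc()` enters try: `return 15` sets pending return value 15.
2. Before returning, `finally: pass` runs (no effect).
3. calc() returns 15 → ret = 15.
Result: 15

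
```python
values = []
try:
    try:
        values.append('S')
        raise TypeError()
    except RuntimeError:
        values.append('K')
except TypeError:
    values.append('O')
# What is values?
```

Step-by-step execution trace:
1. Inner try: `values.append('S')` → values = ['S'].
2. `raise TypeError()` raises TypeError.
3. Inner `except RuntimeError` does not match TypeError; exception propagates to outer try.
4. Outer `except TypeError` matches → `values.append('O')` → values = ['S', 'O'].
Result: ['S', 'O']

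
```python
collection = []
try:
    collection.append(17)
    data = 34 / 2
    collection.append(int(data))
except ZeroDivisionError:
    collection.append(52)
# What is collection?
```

Step-by-step execution trace:
1. try: `collection.append(17)` → collection = [17].
2. `data = 34 / 2` → data = 17.0. No exception raised.
3. `collection.append(int(data))` → collection = [17, 17].
4. `except ZeroDivisionError` is skipped (no exception was raised).
Result: [17, 17]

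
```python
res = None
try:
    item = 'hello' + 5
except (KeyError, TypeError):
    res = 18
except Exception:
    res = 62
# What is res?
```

Step-by-step execution trace:
1. `item = 'hello' + 5` raises TypeError.
2. `except (KeyError, TypeError)` matches (TypeError is in the tuple) → res = 18.
3. `except Exception` is not reached.
Result: 18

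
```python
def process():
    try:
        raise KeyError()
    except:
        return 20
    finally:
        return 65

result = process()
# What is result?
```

Step-by-step execution trace:
1. `process()` enters try: `raise KeyError()` raises KeyError.
2. bare `except` matches → `return 20` sets pending return value 20.
3. Before returning, `finally: return 65` runs and overrides the pending return.
4. process() returns 65 → result = 65.
Result: 65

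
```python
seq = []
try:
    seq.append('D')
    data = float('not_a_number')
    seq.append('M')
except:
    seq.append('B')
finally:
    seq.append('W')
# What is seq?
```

Step-by-step execution trace:
1. try: `seq.append('D')` → seq = ['D'].
2. `data = float('not_a_number')` raises ValueError; `seq.append('M')` is not reached.
3. bare `except` matches → `seq.append('B')` → seq = ['D', 'B'].
4. finally always runs: `seq.append('W')` → seq = ['D', 'B', 'W'].
Result: ['D', 'B', 'W']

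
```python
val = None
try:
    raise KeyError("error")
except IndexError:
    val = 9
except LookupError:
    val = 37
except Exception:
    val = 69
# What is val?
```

Step-by-step execution trace:
1. `raise KeyError(...)` raises KeyError.
2. `except IndexError` does not match (KeyError is not a subclass of IndexError); skipped.
3. `except LookupError` matches (KeyError is a subclass of LookupError) → val = 37.
4. `except Exception` is not reached.
Result: 37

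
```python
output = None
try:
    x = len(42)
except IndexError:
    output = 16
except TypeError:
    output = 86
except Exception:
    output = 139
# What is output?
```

Step-by-step execution trace:
1. `x = len(42)` raises TypeError.
2. `except IndexError` does not match TypeError; skipped.
3. `except TypeError` matches → output = 86.
4. Remaining except clauses are skipped.
Result: 86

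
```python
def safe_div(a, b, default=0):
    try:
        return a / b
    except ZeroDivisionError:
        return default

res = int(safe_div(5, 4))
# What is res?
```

Step-by-step execution trace:
1. `safe_div(5, 4)` enters try: `return 5 / 4` → returns 1.25. No exception raised.
2. `except ZeroDivisionError` is skipped.
3. `int(1.25)` → 1 → res = 1.
Result: 1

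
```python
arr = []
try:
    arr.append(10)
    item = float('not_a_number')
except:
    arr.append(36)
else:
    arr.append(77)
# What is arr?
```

Step-by-step execution trace:
1. try: `arr.append(10)` → arr = [10].
2. `item = float('not_a_number')` raises ValueError.
3. bare `except` matches → `arr.append(36)` → arr = [10, 36].
4. `else` is skipped (an exception was raised).
Result: [10, 36]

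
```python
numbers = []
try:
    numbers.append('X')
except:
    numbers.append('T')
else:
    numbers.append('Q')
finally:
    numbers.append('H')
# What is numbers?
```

Step-by-step execution trace:
1. try: `numbers.append('X')` → numbers = ['X']. No exception raised.
2. `except` is skipped.
3. `else` runs: `numbers.append('Q')` → numbers = ['X', 'Q'].
4. `finally` always runs: `numbers.append('H')` → numbers = ['X', 'Q', 'H'].
Result: ['X', 'Q', 'H']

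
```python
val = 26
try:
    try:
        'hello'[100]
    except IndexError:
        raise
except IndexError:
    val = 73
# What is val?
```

Step-by-step execution trace:
1. Inner try: `'hello'[100]` raises IndexError.
2. Inner `except IndexError` matches; bare `raise` re-raises the same IndexError.
3. Outer `except IndexError` matches → val = 73.
Result: 73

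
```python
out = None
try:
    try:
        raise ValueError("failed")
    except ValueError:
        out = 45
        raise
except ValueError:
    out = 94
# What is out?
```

Step-by-step execution trace:
1. Inner try: `raise ValueError("failed")` raises ValueError.
2. Inner `except ValueError` matches → out = 45.
3. bare `raise` re-raises the same ValueError.
4. Outer `except ValueError` matches → out = 94.
Result: 94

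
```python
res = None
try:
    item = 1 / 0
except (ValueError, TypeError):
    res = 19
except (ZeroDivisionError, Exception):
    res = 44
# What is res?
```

Step-by-step execution trace:
1. `item = 1 / 0` raises ZeroDivisionError.
2. `except (ValueError, TypeError)` does not match ZeroDivisionError; skipped.
3. `except (ZeroDivisionError, Exception)` matches (ZeroDivisionError is in the tuple) → res = 44.
Result: 44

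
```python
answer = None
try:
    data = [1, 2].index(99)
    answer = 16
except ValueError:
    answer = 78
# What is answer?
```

Step-by-step execution trace:
1. `data = [1, 2].index(99)` raises ValueError.
2. `answer = 16` is not reached.
3. `except ValueError` matches → answer = 78.
Result: 78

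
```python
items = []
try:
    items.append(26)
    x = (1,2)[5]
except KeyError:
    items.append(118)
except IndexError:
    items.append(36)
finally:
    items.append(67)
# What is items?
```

Step-by-step execution trace:
1. try: `items.append(26)` → items = [26].
2. `x = (1,2)[5]` raises IndexError.
3. `except KeyError` does not match IndexError; skipped.
4. `except IndexError` matches → `items.append(36)` → items = [26, 36].
5. finally always runs: `items.append(67)` → items = [26, 36, 67].
Result: [26, 36, 67]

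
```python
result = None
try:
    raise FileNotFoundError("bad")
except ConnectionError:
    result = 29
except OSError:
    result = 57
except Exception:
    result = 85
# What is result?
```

Step-by-step execution trace:
1. `raise FileNotFoundError(...)` raises FileNotFoundError.
2. `except ConnectionError` does not match (FileNotFoundError is not a subclass of ConnectionError); skipped.
3. `except OSError` matches (FileNotFoundError is a subclass of OSError) → result = 57.
4. `except Exception` is not reached.
Result: 57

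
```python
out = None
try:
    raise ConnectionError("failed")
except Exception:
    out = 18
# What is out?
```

Step-by-step execution trace:
1. `raise ConnectionError(...)` raises ConnectionError.
2. `except Exception` matches (ConnectionError is a subclass of Exception) → out = 18.
Result: 18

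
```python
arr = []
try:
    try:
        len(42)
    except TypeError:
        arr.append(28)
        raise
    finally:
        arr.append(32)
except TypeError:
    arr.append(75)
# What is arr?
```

Step-by-step execution trace:
1. Inner try: `len(42)` raises TypeError.
2. Inner `except TypeError` matches → `arr.append(28)` → arr = [28].
3. bare `raise` re-raises TypeError.
4. Inner `finally` runs during unwinding: `arr.append(32)` → arr = [28, 32].
5. Outer `except TypeError` matches → `arr.append(75)` → arr = [28, 32, 75].
Result: [28, 32, 75]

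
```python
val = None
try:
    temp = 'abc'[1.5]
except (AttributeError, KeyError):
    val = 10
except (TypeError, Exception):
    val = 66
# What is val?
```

Step-by-step execution trace:
1. `temp = 'abc'[1.5]` raises TypeError.
2. `except (AttributeError, KeyError)` does not match TypeError; skipped.
3. `except (TypeError, Exception)` matches (TypeError is in the tuple) → val = 66.
Result: 66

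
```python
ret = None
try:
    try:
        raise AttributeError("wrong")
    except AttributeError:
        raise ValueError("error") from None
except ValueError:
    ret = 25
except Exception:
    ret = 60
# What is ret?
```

Step-by-step execution trace:
1. Inner try raises AttributeError; inner `except AttributeError` catches it.
2. `raise ValueError(...) from None` raises ValueError (from None suppresses __context__, but the active exception is still ValueError).
3. Outer `except ValueError` matches → ret = 25.
4. `except Exception` is not reached.
Result: 25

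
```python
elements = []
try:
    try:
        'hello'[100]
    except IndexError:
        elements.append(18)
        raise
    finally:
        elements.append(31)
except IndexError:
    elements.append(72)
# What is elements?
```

Step-by-step execution trace:
1. Inner try: `'hello'[100]` raises IndexError.
2. Inner `except IndexError` matches → `elements.append(18)` → elements = [18].
3. bare `raise` re-raises IndexError.
4. Inner `finally` runs during unwinding: `elements.append(31)` → elements = [18, 31].
5. Outer `except IndexError` matches → `elements.append(72)` → elements = [18, 31, 72].
Result: [18, 31, 72]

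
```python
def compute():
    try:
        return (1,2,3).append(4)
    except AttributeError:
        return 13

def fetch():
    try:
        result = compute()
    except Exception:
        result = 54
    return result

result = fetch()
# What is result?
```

Step-by-step execution trace:
1. `fetch()` calls `compute()`.
2. In compute: `(1,2,3).append(4)` raises AttributeError; `except AttributeError` catches it → returns 13.
3. In fetch: `result = compute()` → result = 13. No exception reaches fetch.
4. `except Exception` is skipped; fetch returns 13.
5. result = 13.
Result: 13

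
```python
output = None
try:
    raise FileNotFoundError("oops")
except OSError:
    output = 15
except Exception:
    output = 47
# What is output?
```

Step-by-step execution trace:
1. `raise FileNotFoundError(...)` raises FileNotFoundError.
2. `except OSError` matches (FileNotFoundError is a subclass of OSError) → output = 15.
3. `except Exception` is not reached.
Result: 15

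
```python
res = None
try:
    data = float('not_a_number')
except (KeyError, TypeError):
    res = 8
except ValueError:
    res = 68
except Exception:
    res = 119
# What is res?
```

Step-by-step execution trace:
1. `data = float('not_a_number')` raises ValueError.
2. `except (KeyError, TypeError)` does not match ValueError; skipped.
3. `except ValueError` matches (exact type match) → res = 68.
4. `except Exception` is not reached.
Result: 68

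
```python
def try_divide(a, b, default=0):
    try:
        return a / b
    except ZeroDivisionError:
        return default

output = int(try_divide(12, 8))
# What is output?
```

Step-by-step execution trace:
1. `try_divide(12, 8)` enters try: `return 12 / 8` → returns 1.5. No exception raised.
2. `except ZeroDivisionError` is skipped.
3. `int(1.5)` → 1 → output = 1.
Result: 1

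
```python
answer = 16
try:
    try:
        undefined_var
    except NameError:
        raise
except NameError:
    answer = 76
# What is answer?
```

Step-by-step execution trace:
1. Inner try: `undefined_var` raises NameError.
2. Inner `except NameError` matches; bare `raise` re-raises the same NameError.
3. Outer `except NameError` matches → answer = 76.
Result: 76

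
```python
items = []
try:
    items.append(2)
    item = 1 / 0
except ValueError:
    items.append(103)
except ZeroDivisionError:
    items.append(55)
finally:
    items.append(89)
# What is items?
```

Step-by-step execution trace:
1. try: `items.append(2)` → items = [2].
2. `item = 1 / 0` raises ZeroDivisionError.
3. `except ValueError` does not match ZeroDivisionError; skipped.
4. `except ZeroDivisionError` matches → `items.append(55)` → items = [2, 55].
5. finally always runs: `items.append(89)` → items = [2, 55, 89].
Result: [2, 55, 89]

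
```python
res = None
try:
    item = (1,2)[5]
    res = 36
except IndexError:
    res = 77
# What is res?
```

Step-by-step execution trace:
1. `item = (1,2)[5]` raises IndexError.
2. `res = 36` is not reached.
3. `except IndexError` matches → res = 77.
Result: 77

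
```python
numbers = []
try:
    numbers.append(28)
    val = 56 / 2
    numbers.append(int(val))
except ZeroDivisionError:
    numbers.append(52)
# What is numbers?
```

Step-by-step execution trace:
1. try: `numbers.append(28)` → numbers = [28].
2. `val = 56 / 2` → val = 28.0. No exception raised.
3. `numbers.append(int(val))` → numbers = [28, 28].
4. `except ZeroDivisionError` is skipped (no exception was raised).
Result: [28, 28]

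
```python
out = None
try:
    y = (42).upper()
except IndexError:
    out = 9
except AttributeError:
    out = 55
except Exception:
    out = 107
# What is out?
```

Step-by-step execution trace:
1. `y = (42).upper()` raises AttributeError.
2. `except IndexError` does not match AttributeError; skipped.
3. `except AttributeError` matches → out = 55.
4. Remaining except clauses are skipped.
Result: 55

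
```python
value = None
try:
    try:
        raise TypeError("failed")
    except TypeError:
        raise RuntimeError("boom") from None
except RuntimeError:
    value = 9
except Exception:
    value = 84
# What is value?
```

Step-by-step execution trace:
1. Inner try raises TypeError; inner `except TypeError` catches it.
2. `raise RuntimeError(...) from None` raises RuntimeError (from None suppresses __context__, but the active exception is still RuntimeError).
3. Outer `except RuntimeError` matches → value = 9.
4. `except Exception` is not reached.
Result: 9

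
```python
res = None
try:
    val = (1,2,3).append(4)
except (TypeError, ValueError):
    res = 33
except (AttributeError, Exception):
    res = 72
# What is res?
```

Step-by-step execution trace:
1. `val = (1,2,3).append(4)` raises AttributeError.
2. `except (TypeError, ValueError)` does not match AttributeError; skipped.
3. `except (AttributeError, Exception)` matches (AttributeError is in the tuple) → res = 72.
Result: 72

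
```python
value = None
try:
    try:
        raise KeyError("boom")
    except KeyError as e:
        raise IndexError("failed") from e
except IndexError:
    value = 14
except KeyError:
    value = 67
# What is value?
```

Step-by-step execution trace:
1. Inner try raises KeyError; inner `except KeyError as e` catches it.
2. `raise IndexError(...) from e` raises IndexError (KeyError is attached as __cause__, but only IndexError is active).
3. Outer `except IndexError` matches → value = 14.
4. `except KeyError` is not reached.
Result: 14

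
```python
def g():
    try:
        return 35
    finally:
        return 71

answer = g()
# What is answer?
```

Step-by-step execution trace:
1. `g()` enters try: `return 35` sets pending return value 35.
2. Before returning, `finally: return 71` runs and overrides the pending return.
3. g() returns 71 → answer = 71.
Result: 71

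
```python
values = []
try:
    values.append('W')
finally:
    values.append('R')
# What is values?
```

Step-by-step execution trace:
1. try: `values.append('W')` → values = ['W'].
2. The try body completes without raising.
3. finally always runs: `values.append('R')` → values = ['W', 'R'].
Result: ['W', 'R']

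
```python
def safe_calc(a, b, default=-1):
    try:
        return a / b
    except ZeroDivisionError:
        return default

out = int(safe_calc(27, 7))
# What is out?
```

Step-by-step execution trace:
1. `safe_calc(27, 7)` enters try: `return 27 / 7` → returns 3.857142857142857. No exception raised.
2. `except ZeroDivisionError` is skipped.
3. `int(3.857142857142857)` → 3 → out = 3.
Result: 3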